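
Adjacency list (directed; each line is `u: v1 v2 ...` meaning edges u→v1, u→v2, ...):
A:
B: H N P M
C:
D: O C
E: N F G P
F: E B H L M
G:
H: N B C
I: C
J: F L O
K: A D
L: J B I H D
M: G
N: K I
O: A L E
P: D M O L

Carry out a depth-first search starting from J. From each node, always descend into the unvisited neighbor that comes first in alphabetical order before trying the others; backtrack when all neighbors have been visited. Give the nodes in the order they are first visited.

J, F, B, H, C, N, I, K, A, D, O, E, G, P, L, M

Visit J
J → F
F → B
B → H
H → C
H → N
N → I
N → K
K → A
K → D
D → O
O → E
E → G
E → P
P → L
P → M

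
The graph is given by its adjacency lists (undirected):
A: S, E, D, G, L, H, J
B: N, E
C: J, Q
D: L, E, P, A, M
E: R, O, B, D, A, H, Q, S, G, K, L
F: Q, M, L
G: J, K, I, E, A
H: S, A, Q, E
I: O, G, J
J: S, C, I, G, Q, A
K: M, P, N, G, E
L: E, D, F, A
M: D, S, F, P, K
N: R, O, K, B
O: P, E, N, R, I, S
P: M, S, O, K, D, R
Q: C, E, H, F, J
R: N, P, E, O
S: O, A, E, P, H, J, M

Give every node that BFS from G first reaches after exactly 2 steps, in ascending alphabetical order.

B, C, D, H, L, M, N, O, P, Q, R, S

Level 0: G
Level 1: A, E, I, J, K
Level 2: B, C, D, H, L, M, N, O, P, Q, R, S
Level 3: F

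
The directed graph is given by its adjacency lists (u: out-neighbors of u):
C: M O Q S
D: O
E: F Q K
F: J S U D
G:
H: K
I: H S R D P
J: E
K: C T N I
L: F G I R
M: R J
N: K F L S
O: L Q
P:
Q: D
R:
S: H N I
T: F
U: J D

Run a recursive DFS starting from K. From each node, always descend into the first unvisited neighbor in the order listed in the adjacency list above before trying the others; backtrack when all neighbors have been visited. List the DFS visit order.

K -> C -> M -> R -> J -> E -> F -> S -> H -> N -> L -> G -> I -> D -> O -> Q -> P -> U -> T

Visit K
K → C
C → M
M → R
M → J
J → E
E → F
F → S
S → H
S → N
N → L
L → G
L → I
I → D
D → O
O → Q
I → P
F → U
K → T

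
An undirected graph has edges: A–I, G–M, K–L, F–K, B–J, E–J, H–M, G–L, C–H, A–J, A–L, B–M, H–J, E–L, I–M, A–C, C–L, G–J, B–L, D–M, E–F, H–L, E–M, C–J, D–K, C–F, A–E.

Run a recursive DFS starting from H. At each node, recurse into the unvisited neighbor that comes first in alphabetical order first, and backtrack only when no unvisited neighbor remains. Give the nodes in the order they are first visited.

Visit H
H → C
C → A
A → E
E → F
F → K
K → D
D → M
M → B
B → J
J → G
G → L
M → I

H C A E F K D M B J G L I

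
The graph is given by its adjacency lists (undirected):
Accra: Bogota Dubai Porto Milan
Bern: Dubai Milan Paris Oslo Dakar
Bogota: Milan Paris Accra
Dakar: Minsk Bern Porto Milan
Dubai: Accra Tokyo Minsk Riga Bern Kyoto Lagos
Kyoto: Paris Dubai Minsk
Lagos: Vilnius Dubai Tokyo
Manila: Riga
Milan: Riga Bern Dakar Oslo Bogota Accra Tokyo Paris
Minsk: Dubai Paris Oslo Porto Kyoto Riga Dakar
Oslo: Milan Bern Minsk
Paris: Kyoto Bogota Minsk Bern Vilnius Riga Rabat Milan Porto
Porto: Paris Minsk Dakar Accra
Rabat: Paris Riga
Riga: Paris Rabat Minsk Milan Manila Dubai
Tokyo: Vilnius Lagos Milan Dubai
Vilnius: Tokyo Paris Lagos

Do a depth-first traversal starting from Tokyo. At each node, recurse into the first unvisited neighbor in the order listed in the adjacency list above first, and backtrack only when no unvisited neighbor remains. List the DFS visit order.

Visit Tokyo
Tokyo → Vilnius
Vilnius → Paris
Paris → Kyoto
Kyoto → Dubai
Dubai → Accra
Accra → Bogota
Bogota → Milan
Milan → Riga
Riga → Rabat
Riga → Minsk
Minsk → Oslo
Oslo → Bern
Bern → Dakar
Dakar → Porto
Riga → Manila
Dubai → Lagos

Tokyo → Vilnius → Paris → Kyoto → Dubai → Accra → Bogota → Milan → Riga → Rabat → Minsk → Oslo → Bern → Dakar → Porto → Manila → Lagos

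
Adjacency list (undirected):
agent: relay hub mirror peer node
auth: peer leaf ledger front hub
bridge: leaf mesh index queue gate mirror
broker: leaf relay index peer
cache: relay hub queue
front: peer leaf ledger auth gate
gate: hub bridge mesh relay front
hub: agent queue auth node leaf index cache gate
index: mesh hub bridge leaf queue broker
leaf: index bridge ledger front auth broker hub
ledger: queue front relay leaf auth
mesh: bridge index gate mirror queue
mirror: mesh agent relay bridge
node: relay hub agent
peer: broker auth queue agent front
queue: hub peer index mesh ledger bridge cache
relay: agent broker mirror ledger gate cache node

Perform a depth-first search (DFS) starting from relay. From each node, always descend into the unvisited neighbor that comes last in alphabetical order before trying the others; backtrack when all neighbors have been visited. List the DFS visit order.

Visit relay
relay → node
node → hub
hub → queue
queue → peer
peer → front
front → ledger
ledger → leaf
leaf → index
index → mesh
mesh → mirror
mirror → bridge
bridge → gate
mirror → agent
index → broker
leaf → auth
queue → cache

relay -> node -> hub -> queue -> peer -> front -> ledger -> leaf -> index -> mesh -> mirror -> bridge -> gate -> agent -> broker -> auth -> cache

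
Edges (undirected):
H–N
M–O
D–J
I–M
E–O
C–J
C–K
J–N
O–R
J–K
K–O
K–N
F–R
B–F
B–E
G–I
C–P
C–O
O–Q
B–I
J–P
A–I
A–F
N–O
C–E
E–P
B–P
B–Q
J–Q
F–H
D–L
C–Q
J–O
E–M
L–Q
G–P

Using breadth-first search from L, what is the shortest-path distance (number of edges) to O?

Level 0: L
Level 1: D, Q
Level 2: B, C, J, O
Level 3: E, F, I, K, M, N, P, R
Level 4: A, G, H
O first appears at level 2.

2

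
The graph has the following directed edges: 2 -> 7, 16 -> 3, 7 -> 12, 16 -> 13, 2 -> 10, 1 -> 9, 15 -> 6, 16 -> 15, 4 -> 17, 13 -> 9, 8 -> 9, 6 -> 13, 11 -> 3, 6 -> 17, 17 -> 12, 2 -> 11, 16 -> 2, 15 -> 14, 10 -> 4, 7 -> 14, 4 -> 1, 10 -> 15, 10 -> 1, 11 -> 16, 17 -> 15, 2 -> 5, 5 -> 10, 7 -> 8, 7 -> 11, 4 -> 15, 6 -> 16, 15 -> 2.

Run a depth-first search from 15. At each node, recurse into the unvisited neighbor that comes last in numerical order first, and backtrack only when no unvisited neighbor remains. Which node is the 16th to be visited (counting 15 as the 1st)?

Visit 15
15 → 14
15 → 6
6 → 17
17 → 12
6 → 16
16 → 13
13 → 9
16 → 3
16 → 2
2 → 11
2 → 10
10 → 4
4 → 1
2 → 7
7 → 8
2 → 5

Visit order: 15, 14, 6, 17, 12, 16, 13, 9, 3, 2, 11, 10, 4, 1, 7, 8, 5

8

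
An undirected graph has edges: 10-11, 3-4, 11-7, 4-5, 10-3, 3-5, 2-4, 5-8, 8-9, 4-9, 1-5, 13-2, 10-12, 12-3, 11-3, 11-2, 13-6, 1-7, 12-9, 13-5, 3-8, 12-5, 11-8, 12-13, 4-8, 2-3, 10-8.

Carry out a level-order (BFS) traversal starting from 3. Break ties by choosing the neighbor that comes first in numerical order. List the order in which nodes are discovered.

Visit 3; enqueue 2, 4, 5, 8, 10, 11, 12 → queue [2, 4, 5, 8, 10, 11, 12]
Visit 2; enqueue 13 → queue [4, 5, 8, 10, 11, 12, 13]
Visit 4; enqueue 9 → queue [5, 8, 10, 11, 12, 13, 9]
Visit 5; enqueue 1 → queue [8, 10, 11, 12, 13, 9, 1]
Visit 8 → queue [10, 11, 12, 13, 9, 1]
Visit 10 → queue [11, 12, 13, 9, 1]
Visit 11; enqueue 7 → queue [12, 13, 9, 1, 7]
Visit 12 → queue [13, 9, 1, 7]
Visit 13; enqueue 6 → queue [9, 1, 7, 6]
Visit 9 → queue [1, 7, 6]
Visit 1 → queue [7, 6]
Visit 7 → queue [6]
Visit 6 → queue []

3, 2, 4, 5, 8, 10, 11, 12, 13, 9, 1, 7, 6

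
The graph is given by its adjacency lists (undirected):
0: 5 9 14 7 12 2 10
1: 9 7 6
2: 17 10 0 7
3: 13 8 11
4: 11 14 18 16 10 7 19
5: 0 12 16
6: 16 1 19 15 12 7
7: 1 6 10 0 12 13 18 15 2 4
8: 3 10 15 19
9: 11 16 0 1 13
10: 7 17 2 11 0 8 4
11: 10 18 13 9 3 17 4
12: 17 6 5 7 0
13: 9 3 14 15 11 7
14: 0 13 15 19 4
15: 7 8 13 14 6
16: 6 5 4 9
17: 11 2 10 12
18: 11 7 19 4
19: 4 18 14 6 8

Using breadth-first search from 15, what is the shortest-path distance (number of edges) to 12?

2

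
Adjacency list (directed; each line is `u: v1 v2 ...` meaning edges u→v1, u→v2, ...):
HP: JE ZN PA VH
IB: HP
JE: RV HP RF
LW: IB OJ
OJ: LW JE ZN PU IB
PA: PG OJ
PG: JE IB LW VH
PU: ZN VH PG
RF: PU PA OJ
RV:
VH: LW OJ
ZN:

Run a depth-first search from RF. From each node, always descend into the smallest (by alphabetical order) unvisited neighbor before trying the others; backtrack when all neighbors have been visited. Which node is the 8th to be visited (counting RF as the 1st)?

PG

Visit RF
RF → OJ
OJ → IB
IB → HP
HP → JE
JE → RV
HP → PA
PA → PG
PG → LW
PG → VH
HP → ZN
OJ → PU

Visit order: RF, OJ, IB, HP, JE, RV, PA, PG, LW, VH, ZN, PU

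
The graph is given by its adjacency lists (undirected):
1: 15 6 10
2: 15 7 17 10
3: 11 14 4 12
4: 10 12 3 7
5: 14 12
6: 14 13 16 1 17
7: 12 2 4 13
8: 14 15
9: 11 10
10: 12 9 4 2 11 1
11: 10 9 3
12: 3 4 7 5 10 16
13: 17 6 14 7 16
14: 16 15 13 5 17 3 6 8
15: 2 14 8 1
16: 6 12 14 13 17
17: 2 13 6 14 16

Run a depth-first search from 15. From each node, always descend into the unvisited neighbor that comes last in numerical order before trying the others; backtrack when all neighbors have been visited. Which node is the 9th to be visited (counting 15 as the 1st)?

Visit 15
15 → 14
14 → 17
17 → 16
16 → 13
13 → 7
7 → 12
12 → 10
10 → 11
11 → 9
11 → 3
3 → 4
10 → 2
10 → 1
1 → 6
12 → 5
14 → 8

Visit order: 15, 14, 17, 16, 13, 7, 12, 10, 11, 9, 3, 4, 2, 1, 6, 5, 8

11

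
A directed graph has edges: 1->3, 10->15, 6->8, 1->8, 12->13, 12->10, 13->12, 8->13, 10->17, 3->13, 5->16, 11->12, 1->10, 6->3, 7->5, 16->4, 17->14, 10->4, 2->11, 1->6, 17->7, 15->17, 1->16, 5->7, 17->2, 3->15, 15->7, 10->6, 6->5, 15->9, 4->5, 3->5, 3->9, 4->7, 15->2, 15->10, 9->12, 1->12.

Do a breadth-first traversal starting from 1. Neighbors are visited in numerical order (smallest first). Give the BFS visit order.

1, 3, 6, 8, 10, 12, 16, 5, 9, 13, 15, 4, 17, 7, 2, 14, 11

Visit 1; enqueue 3, 6, 8, 10, 12, 16 → queue [3, 6, 8, 10, 12, 16]
Visit 3; enqueue 5, 9, 13, 15 → queue [6, 8, 10, 12, 16, 5, 9, 13, 15]
Visit 6 → queue [8, 10, 12, 16, 5, 9, 13, 15]
Visit 8 → queue [10, 12, 16, 5, 9, 13, 15]
Visit 10; enqueue 4, 17 → queue [12, 16, 5, 9, 13, 15, 4, 17]
Visit 12 → queue [16, 5, 9, 13, 15, 4, 17]
Visit 16 → queue [5, 9, 13, 15, 4, 17]
Visit 5; enqueue 7 → queue [9, 13, 15, 4, 17, 7]
Visit 9 → queue [13, 15, 4, 17, 7]
Visit 13 → queue [15, 4, 17, 7]
Visit 15; enqueue 2 → queue [4, 17, 7, 2]
Visit 4 → queue [17, 7, 2]
Visit 17; enqueue 14 → queue [7, 2, 14]
Visit 7 → queue [2, 14]
Visit 2; enqueue 11 → queue [14, 11]
Visit 14 → queue [11]
Visit 11 → queue []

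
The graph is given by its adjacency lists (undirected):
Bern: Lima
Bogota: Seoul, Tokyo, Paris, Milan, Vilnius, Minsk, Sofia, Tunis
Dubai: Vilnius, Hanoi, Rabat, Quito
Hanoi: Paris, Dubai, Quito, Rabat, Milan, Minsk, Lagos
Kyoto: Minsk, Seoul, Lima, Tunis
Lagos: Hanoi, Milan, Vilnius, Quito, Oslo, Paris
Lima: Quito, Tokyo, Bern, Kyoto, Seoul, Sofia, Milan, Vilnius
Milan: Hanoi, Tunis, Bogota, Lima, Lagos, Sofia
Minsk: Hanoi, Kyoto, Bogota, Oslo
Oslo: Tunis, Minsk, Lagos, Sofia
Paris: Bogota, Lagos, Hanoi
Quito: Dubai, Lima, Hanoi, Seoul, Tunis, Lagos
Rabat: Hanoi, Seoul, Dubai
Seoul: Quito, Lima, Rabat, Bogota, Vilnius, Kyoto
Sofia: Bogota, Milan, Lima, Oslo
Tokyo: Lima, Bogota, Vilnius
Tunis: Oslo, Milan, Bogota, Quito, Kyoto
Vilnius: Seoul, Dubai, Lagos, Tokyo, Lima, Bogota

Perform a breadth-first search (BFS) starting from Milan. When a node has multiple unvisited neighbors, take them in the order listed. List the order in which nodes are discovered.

Milan Hanoi Tunis Bogota Lima Lagos Sofia Paris Dubai Quito Rabat Minsk Oslo Kyoto Seoul Tokyo Vilnius Bern

Visit Milan; enqueue Hanoi, Tunis, Bogota, Lima, Lagos, Sofia → queue [Hanoi, Tunis, Bogota, Lima, Lagos, Sofia]
Visit Hanoi; enqueue Paris, Dubai, Quito, Rabat, Minsk → queue [Tunis, Bogota, Lima, Lagos, Sofia, Paris, Dubai, Quito, Rabat, Minsk]
Visit Tunis; enqueue Oslo, Kyoto → queue [Bogota, Lima, Lagos, Sofia, Paris, Dubai, Quito, Rabat, Minsk, Oslo, Kyoto]
Visit Bogota; enqueue Seoul, Tokyo, Vilnius → queue [Lima, Lagos, Sofia, Paris, Dubai, Quito, Rabat, Minsk, Oslo, Kyoto, Seoul, Tokyo, Vilnius]
Visit Lima; enqueue Bern → queue [Lagos, Sofia, Paris, Dubai, Quito, Rabat, Minsk, Oslo, Kyoto, Seoul, Tokyo, Vilnius, Bern]
Visit Lagos → queue [Sofia, Paris, Dubai, Quito, Rabat, Minsk, Oslo, Kyoto, Seoul, Tokyo, Vilnius, Bern]
Visit Sofia → queue [Paris, Dubai, Quito, Rabat, Minsk, Oslo, Kyoto, Seoul, Tokyo, Vilnius, Bern]
Visit Paris → queue [Dubai, Quito, Rabat, Minsk, Oslo, Kyoto, Seoul, Tokyo, Vilnius, Bern]
Visit Dubai → queue [Quito, Rabat, Minsk, Oslo, Kyoto, Seoul, Tokyo, Vilnius, Bern]
Visit Quito → queue [Rabat, Minsk, Oslo, Kyoto, Seoul, Tokyo, Vilnius, Bern]
Visit Rabat → queue [Minsk, Oslo, Kyoto, Seoul, Tokyo, Vilnius, Bern]
Visit Minsk → queue [Oslo, Kyoto, Seoul, Tokyo, Vilnius, Bern]
Visit Oslo → queue [Kyoto, Seoul, Tokyo, Vilnius, Bern]
Visit Kyoto → queue [Seoul, Tokyo, Vilnius, Bern]
Visit Seoul → queue [Tokyo, Vilnius, Bern]
Visit Tokyo → queue [Vilnius, Bern]
Visit Vilnius → queue [Bern]
Visit Bern → queue []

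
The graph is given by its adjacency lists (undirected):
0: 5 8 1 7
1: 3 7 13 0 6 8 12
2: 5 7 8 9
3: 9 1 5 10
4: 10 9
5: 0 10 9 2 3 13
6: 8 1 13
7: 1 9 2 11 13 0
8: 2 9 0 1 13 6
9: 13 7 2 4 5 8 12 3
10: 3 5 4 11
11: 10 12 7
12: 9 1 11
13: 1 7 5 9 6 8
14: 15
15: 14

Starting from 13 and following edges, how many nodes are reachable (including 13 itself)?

14

BFS from 13 visits: 13, 1, 5, 6, 7, 8, 9, 0, 3, 12, 2, 10, 11, 4
Reachable nodes: 14 of 16 total.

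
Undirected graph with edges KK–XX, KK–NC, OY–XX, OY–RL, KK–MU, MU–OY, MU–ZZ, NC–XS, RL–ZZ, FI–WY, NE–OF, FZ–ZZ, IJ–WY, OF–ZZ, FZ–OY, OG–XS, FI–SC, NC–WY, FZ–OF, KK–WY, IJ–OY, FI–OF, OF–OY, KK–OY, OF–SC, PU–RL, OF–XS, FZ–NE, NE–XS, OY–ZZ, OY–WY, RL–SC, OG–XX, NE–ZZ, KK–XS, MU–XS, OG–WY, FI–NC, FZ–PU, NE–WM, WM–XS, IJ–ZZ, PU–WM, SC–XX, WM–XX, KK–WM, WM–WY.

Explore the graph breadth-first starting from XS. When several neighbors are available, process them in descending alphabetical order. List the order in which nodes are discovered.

XS, WM, OG, OF, NE, NC, MU, KK, XX, WY, PU, ZZ, SC, OY, FZ, FI, IJ, RL

Visit XS; enqueue WM, OG, OF, NE, NC, MU, KK → queue [WM, OG, OF, NE, NC, MU, KK]
Visit WM; enqueue XX, WY, PU → queue [OG, OF, NE, NC, MU, KK, XX, WY, PU]
Visit OG → queue [OF, NE, NC, MU, KK, XX, WY, PU]
Visit OF; enqueue ZZ, SC, OY, FZ, FI → queue [NE, NC, MU, KK, XX, WY, PU, ZZ, SC, OY, FZ, FI]
Visit NE → queue [NC, MU, KK, XX, WY, PU, ZZ, SC, OY, FZ, FI]
Visit NC → queue [MU, KK, XX, WY, PU, ZZ, SC, OY, FZ, FI]
Visit MU → queue [KK, XX, WY, PU, ZZ, SC, OY, FZ, FI]
Visit KK → queue [XX, WY, PU, ZZ, SC, OY, FZ, FI]
Visit XX → queue [WY, PU, ZZ, SC, OY, FZ, FI]
Visit WY; enqueue IJ → queue [PU, ZZ, SC, OY, FZ, FI, IJ]
Visit PU; enqueue RL → queue [ZZ, SC, OY, FZ, FI, IJ, RL]
Visit ZZ → queue [SC, OY, FZ, FI, IJ, RL]
Visit SC → queue [OY, FZ, FI, IJ, RL]
Visit OY → queue [FZ, FI, IJ, RL]
Visit FZ → queue [FI, IJ, RL]
Visit FI → queue [IJ, RL]
Visit IJ → queue [RL]
Visit RL → queue []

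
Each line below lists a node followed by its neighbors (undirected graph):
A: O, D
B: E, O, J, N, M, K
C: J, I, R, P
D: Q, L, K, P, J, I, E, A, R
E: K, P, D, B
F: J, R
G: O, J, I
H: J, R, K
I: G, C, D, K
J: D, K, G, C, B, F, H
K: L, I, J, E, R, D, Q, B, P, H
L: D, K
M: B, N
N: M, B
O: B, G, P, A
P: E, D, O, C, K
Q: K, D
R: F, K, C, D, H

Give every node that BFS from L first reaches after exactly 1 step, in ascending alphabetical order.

D, K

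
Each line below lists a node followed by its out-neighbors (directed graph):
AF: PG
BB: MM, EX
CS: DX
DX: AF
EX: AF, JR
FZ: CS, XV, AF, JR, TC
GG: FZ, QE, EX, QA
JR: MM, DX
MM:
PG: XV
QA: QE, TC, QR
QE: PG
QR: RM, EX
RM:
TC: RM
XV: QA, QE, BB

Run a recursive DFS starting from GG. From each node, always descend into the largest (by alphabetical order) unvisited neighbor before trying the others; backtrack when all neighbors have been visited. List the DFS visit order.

Visit GG
GG → QE
QE → PG
PG → XV
XV → QA
QA → TC
TC → RM
QA → QR
QR → EX
EX → JR
JR → MM
JR → DX
DX → AF
XV → BB
GG → FZ
FZ → CS

GG → QE → PG → XV → QA → TC → RM → QR → EX → JR → MM → DX → AF → BB → FZ → CS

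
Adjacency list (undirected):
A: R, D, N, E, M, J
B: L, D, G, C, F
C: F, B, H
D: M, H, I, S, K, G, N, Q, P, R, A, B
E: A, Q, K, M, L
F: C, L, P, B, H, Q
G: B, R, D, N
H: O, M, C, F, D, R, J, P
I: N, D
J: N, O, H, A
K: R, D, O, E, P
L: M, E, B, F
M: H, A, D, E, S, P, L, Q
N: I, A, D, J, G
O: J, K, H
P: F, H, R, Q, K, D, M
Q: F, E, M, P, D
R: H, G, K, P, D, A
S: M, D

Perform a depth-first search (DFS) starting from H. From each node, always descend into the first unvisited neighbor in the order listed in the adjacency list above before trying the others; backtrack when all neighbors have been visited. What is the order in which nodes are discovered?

Visit H
H → O
O → J
J → N
N → I
I → D
D → M
M → A
A → R
R → G
G → B
B → L
L → E
E → Q
Q → F
F → C
F → P
P → K
M → S

H O J N I D M A R G B L E Q F C P K S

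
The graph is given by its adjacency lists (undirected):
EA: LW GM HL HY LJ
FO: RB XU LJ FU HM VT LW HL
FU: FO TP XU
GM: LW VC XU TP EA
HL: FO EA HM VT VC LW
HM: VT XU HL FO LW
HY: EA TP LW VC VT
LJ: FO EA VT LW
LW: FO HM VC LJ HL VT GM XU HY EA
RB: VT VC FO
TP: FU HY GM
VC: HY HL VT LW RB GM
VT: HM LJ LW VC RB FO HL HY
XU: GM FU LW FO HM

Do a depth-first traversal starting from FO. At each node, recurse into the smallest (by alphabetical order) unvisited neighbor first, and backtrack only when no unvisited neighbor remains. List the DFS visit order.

FO FU TP GM EA HL HM LW HY VC RB VT LJ XU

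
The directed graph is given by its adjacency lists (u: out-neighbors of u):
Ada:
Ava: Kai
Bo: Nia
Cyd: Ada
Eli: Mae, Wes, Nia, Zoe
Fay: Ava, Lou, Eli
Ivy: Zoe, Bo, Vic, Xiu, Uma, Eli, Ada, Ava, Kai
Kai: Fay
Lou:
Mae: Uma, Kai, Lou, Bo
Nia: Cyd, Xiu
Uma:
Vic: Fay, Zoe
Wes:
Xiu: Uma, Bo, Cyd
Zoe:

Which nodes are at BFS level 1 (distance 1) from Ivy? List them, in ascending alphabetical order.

Ada, Ava, Bo, Eli, Kai, Uma, Vic, Xiu, Zoe

Level 0: Ivy
Level 1: Ada, Ava, Bo, Eli, Kai, Uma, Vic, Xiu, Zoe
Level 2: Cyd, Fay, Mae, Nia, Wes
Level 3: Lou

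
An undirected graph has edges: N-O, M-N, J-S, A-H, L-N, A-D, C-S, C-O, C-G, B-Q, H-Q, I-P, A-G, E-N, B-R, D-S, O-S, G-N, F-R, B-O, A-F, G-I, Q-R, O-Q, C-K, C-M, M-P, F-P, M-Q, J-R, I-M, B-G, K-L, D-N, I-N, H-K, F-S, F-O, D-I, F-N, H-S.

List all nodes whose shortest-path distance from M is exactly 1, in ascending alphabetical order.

Level 0: M
Level 1: C, I, N, P, Q
Level 2: B, D, E, F, G, H, K, L, O, R, S
Level 3: A, J

C, I, N, P, Q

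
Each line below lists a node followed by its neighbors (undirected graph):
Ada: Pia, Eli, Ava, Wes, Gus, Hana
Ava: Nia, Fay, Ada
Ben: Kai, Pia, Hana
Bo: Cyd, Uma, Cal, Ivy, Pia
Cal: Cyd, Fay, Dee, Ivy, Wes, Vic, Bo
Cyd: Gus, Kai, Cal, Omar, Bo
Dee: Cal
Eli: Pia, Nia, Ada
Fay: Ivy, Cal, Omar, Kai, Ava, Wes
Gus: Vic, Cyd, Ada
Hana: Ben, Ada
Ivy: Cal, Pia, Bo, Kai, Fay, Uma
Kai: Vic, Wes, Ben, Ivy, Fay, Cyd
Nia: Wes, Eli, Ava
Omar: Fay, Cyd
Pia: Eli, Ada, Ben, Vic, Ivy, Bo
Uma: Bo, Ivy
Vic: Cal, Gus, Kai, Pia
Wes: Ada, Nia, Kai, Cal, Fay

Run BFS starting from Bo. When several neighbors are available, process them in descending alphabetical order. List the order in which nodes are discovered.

Bo -> Uma -> Pia -> Ivy -> Cyd -> Cal -> Vic -> Eli -> Ben -> Ada -> Kai -> Fay -> Omar -> Gus -> Wes -> Dee -> Nia -> Hana -> Ava

Visit Bo; enqueue Uma, Pia, Ivy, Cyd, Cal → queue [Uma, Pia, Ivy, Cyd, Cal]
Visit Uma → queue [Pia, Ivy, Cyd, Cal]
Visit Pia; enqueue Vic, Eli, Ben, Ada → queue [Ivy, Cyd, Cal, Vic, Eli, Ben, Ada]
Visit Ivy; enqueue Kai, Fay → queue [Cyd, Cal, Vic, Eli, Ben, Ada, Kai, Fay]
Visit Cyd; enqueue Omar, Gus → queue [Cal, Vic, Eli, Ben, Ada, Kai, Fay, Omar, Gus]
Visit Cal; enqueue Wes, Dee → queue [Vic, Eli, Ben, Ada, Kai, Fay, Omar, Gus, Wes, Dee]
Visit Vic → queue [Eli, Ben, Ada, Kai, Fay, Omar, Gus, Wes, Dee]
Visit Eli; enqueue Nia → queue [Ben, Ada, Kai, Fay, Omar, Gus, Wes, Dee, Nia]
Visit Ben; enqueue Hana → queue [Ada, Kai, Fay, Omar, Gus, Wes, Dee, Nia, Hana]
Visit Ada; enqueue Ava → queue [Kai, Fay, Omar, Gus, Wes, Dee, Nia, Hana, Ava]
Visit Kai → queue [Fay, Omar, Gus, Wes, Dee, Nia, Hana, Ava]
Visit Fay → queue [Omar, Gus, Wes, Dee, Nia, Hana, Ava]
Visit Omar → queue [Gus, Wes, Dee, Nia, Hana, Ava]
Visit Gus → queue [Wes, Dee, Nia, Hana, Ava]
Visit Wes → queue [Dee, Nia, Hana, Ava]
Visit Dee → queue [Nia, Hana, Ava]
Visit Nia → queue [Hana, Ava]
Visit Hana → queue [Ava]
Visit Ava → queue []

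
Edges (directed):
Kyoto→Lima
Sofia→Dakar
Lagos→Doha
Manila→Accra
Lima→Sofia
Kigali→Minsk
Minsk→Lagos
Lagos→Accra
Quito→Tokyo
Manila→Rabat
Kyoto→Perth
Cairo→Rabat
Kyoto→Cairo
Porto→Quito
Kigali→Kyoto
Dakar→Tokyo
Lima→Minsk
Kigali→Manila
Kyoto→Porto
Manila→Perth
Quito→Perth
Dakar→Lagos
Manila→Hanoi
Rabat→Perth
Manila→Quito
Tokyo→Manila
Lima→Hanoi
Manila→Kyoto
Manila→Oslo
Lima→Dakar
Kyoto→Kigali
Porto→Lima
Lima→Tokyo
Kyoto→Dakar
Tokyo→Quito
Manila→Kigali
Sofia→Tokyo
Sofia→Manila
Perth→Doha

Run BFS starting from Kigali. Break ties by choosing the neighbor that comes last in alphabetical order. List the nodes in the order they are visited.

Visit Kigali; enqueue Minsk, Manila, Kyoto → queue [Minsk, Manila, Kyoto]
Visit Minsk; enqueue Lagos → queue [Manila, Kyoto, Lagos]
Visit Manila; enqueue Rabat, Quito, Perth, Oslo, Hanoi, Accra → queue [Kyoto, Lagos, Rabat, Quito, Perth, Oslo, Hanoi, Accra]
Visit Kyoto; enqueue Porto, Lima, Dakar, Cairo → queue [Lagos, Rabat, Quito, Perth, Oslo, Hanoi, Accra, Porto, Lima, Dakar, Cairo]
Visit Lagos; enqueue Doha → queue [Rabat, Quito, Perth, Oslo, Hanoi, Accra, Porto, Lima, Dakar, Cairo, Doha]
Visit Rabat → queue [Quito, Perth, Oslo, Hanoi, Accra, Porto, Lima, Dakar, Cairo, Doha]
Visit Quito; enqueue Tokyo → queue [Perth, Oslo, Hanoi, Accra, Porto, Lima, Dakar, Cairo, Doha, Tokyo]
Visit Perth → queue [Oslo, Hanoi, Accra, Porto, Lima, Dakar, Cairo, Doha, Tokyo]
Visit Oslo → queue [Hanoi, Accra, Porto, Lima, Dakar, Cairo, Doha, Tokyo]
Visit Hanoi → queue [Accra, Porto, Lima, Dakar, Cairo, Doha, Tokyo]
Visit Accra → queue [Porto, Lima, Dakar, Cairo, Doha, Tokyo]
Visit Porto → queue [Lima, Dakar, Cairo, Doha, Tokyo]
Visit Lima; enqueue Sofia → queue [Dakar, Cairo, Doha, Tokyo, Sofia]
Visit Dakar → queue [Cairo, Doha, Tokyo, Sofia]
Visit Cairo → queue [Doha, Tokyo, Sofia]
Visit Doha → queue [Tokyo, Sofia]
Visit Tokyo → queue [Sofia]
Visit Sofia → queue []

Kigali, Minsk, Manila, Kyoto, Lagos, Rabat, Quito, Perth, Oslo, Hanoi, Accra, Porto, Lima, Dakar, Cairo, Doha, Tokyo, Sofia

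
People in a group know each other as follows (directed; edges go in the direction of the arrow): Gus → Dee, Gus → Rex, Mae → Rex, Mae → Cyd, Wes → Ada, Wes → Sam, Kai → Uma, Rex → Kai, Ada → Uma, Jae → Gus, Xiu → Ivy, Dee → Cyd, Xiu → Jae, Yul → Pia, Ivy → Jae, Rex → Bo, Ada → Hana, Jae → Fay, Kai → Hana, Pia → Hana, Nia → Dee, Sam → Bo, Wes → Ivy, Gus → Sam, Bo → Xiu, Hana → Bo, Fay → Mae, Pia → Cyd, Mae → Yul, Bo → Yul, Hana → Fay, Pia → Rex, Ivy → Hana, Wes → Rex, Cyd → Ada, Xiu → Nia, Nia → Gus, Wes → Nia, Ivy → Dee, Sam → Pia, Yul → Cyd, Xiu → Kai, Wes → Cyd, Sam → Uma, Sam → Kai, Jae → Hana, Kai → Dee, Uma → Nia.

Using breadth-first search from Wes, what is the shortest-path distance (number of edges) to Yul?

3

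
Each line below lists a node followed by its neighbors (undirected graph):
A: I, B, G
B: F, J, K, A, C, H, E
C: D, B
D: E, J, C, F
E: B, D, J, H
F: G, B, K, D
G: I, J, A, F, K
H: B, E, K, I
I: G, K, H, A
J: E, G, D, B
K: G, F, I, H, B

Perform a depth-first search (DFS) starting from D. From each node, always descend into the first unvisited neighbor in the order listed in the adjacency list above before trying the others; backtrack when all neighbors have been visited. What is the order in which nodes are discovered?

Visit D
D → E
E → B
B → F
F → G
G → I
I → K
K → H
I → A
G → J
B → C

D, E, B, F, G, I, K, H, A, J, C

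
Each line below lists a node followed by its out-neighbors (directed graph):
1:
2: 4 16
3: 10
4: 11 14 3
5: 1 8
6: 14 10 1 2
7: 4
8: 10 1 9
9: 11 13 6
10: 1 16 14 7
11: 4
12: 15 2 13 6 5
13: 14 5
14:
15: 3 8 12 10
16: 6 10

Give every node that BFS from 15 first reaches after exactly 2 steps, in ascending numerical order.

1, 2, 5, 6, 7, 9, 13, 14, 16

Level 0: 15
Level 1: 3, 8, 10, 12
Level 2: 1, 2, 5, 6, 7, 9, 13, 14, 16
Level 3: 4, 11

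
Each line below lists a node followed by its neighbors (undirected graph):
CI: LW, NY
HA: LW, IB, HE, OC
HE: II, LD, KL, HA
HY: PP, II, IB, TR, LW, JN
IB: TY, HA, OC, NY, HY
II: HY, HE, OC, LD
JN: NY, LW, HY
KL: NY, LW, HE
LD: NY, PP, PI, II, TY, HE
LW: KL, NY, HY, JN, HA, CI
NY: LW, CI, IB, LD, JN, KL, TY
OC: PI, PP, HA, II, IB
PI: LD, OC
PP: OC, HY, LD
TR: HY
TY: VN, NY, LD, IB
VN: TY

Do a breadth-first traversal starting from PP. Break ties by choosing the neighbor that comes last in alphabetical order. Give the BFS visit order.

PP, OC, LD, HY, PI, II, IB, HA, TY, NY, HE, TR, LW, JN, VN, KL, CI

Visit PP; enqueue OC, LD, HY → queue [OC, LD, HY]
Visit OC; enqueue PI, II, IB, HA → queue [LD, HY, PI, II, IB, HA]
Visit LD; enqueue TY, NY, HE → queue [HY, PI, II, IB, HA, TY, NY, HE]
Visit HY; enqueue TR, LW, JN → queue [PI, II, IB, HA, TY, NY, HE, TR, LW, JN]
Visit PI → queue [II, IB, HA, TY, NY, HE, TR, LW, JN]
Visit II → queue [IB, HA, TY, NY, HE, TR, LW, JN]
Visit IB → queue [HA, TY, NY, HE, TR, LW, JN]
Visit HA → queue [TY, NY, HE, TR, LW, JN]
Visit TY; enqueue VN → queue [NY, HE, TR, LW, JN, VN]
Visit NY; enqueue KL, CI → queue [HE, TR, LW, JN, VN, KL, CI]
Visit HE → queue [TR, LW, JN, VN, KL, CI]
Visit TR → queue [LW, JN, VN, KL, CI]
Visit LW → queue [JN, VN, KL, CI]
Visit JN → queue [VN, KL, CI]
Visit VN → queue [KL, CI]
Visit KL → queue [CI]
Visit CI → queue []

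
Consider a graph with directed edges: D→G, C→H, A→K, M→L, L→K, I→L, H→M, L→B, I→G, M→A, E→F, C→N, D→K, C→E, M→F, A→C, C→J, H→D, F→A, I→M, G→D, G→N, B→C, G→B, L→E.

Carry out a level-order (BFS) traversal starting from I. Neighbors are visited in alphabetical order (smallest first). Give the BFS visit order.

I → G → L → M → B → D → N → E → K → A → F → C → H → J

Visit I; enqueue G, L, M → queue [G, L, M]
Visit G; enqueue B, D, N → queue [L, M, B, D, N]
Visit L; enqueue E, K → queue [M, B, D, N, E, K]
Visit M; enqueue A, F → queue [B, D, N, E, K, A, F]
Visit B; enqueue C → queue [D, N, E, K, A, F, C]
Visit D → queue [N, E, K, A, F, C]
Visit N → queue [E, K, A, F, C]
Visit E → queue [K, A, F, C]
Visit K → queue [A, F, C]
Visit A → queue [F, C]
Visit F → queue [C]
Visit C; enqueue H, J → queue [H, J]
Visit H → queue [J]
Visit J → queue []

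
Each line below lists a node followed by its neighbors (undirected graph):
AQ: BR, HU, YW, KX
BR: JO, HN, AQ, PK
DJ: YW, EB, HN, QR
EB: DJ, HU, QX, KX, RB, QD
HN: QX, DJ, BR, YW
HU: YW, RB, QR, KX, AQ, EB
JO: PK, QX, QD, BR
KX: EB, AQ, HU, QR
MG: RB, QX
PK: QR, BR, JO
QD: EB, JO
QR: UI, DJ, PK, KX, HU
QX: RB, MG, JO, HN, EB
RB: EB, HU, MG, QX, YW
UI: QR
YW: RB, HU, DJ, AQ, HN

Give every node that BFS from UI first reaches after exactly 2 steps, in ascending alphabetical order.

Level 0: UI
Level 1: QR
Level 2: DJ, HU, KX, PK
Level 3: AQ, BR, EB, HN, JO, RB, YW
Level 4: MG, QD, QX

DJ, HU, KX, PK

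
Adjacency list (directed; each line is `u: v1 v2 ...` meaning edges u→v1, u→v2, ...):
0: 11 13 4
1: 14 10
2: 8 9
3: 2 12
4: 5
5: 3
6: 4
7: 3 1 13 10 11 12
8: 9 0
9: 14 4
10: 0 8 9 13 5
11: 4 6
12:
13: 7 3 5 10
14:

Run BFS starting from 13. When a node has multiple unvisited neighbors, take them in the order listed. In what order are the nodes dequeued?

Visit 13; enqueue 7, 3, 5, 10 → queue [7, 3, 5, 10]
Visit 7; enqueue 1, 11, 12 → queue [3, 5, 10, 1, 11, 12]
Visit 3; enqueue 2 → queue [5, 10, 1, 11, 12, 2]
Visit 5 → queue [10, 1, 11, 12, 2]
Visit 10; enqueue 0, 8, 9 → queue [1, 11, 12, 2, 0, 8, 9]
Visit 1; enqueue 14 → queue [11, 12, 2, 0, 8, 9, 14]
Visit 11; enqueue 4, 6 → queue [12, 2, 0, 8, 9, 14, 4, 6]
Visit 12 → queue [2, 0, 8, 9, 14, 4, 6]
Visit 2 → queue [0, 8, 9, 14, 4, 6]
Visit 0 → queue [8, 9, 14, 4, 6]
Visit 8 → queue [9, 14, 4, 6]
Visit 9 → queue [14, 4, 6]
Visit 14 → queue [4, 6]
Visit 4 → queue [6]
Visit 6 → queue []

13, 7, 3, 5, 10, 1, 11, 12, 2, 0, 8, 9, 14, 4, 6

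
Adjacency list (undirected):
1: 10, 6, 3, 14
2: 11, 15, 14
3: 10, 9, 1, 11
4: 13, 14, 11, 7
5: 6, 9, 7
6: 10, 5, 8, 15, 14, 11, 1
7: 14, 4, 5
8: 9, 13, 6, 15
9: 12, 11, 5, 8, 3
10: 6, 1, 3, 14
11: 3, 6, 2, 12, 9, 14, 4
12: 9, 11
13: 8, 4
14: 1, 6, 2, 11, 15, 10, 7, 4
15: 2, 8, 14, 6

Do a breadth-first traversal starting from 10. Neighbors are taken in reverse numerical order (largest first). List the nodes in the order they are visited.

10, 14, 6, 3, 1, 15, 11, 7, 4, 2, 8, 5, 9, 12, 13

Visit 10; enqueue 14, 6, 3, 1 → queue [14, 6, 3, 1]
Visit 14; enqueue 15, 11, 7, 4, 2 → queue [6, 3, 1, 15, 11, 7, 4, 2]
Visit 6; enqueue 8, 5 → queue [3, 1, 15, 11, 7, 4, 2, 8, 5]
Visit 3; enqueue 9 → queue [1, 15, 11, 7, 4, 2, 8, 5, 9]
Visit 1 → queue [15, 11, 7, 4, 2, 8, 5, 9]
Visit 15 → queue [11, 7, 4, 2, 8, 5, 9]
Visit 11; enqueue 12 → queue [7, 4, 2, 8, 5, 9, 12]
Visit 7 → queue [4, 2, 8, 5, 9, 12]
Visit 4; enqueue 13 → queue [2, 8, 5, 9, 12, 13]
Visit 2 → queue [8, 5, 9, 12, 13]
Visit 8 → queue [5, 9, 12, 13]
Visit 5 → queue [9, 12, 13]
Visit 9 → queue [12, 13]
Visit 12 → queue [13]
Visit 13 → queue []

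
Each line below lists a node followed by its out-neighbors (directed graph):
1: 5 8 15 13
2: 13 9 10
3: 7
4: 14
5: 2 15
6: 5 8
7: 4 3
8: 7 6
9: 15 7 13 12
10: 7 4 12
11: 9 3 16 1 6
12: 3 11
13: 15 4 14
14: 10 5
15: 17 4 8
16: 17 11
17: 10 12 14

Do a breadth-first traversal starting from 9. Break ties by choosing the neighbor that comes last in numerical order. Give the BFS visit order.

Visit 9; enqueue 15, 13, 12, 7 → queue [15, 13, 12, 7]
Visit 15; enqueue 17, 8, 4 → queue [13, 12, 7, 17, 8, 4]
Visit 13; enqueue 14 → queue [12, 7, 17, 8, 4, 14]
Visit 12; enqueue 11, 3 → queue [7, 17, 8, 4, 14, 11, 3]
Visit 7 → queue [17, 8, 4, 14, 11, 3]
Visit 17; enqueue 10 → queue [8, 4, 14, 11, 3, 10]
Visit 8; enqueue 6 → queue [4, 14, 11, 3, 10, 6]
Visit 4 → queue [14, 11, 3, 10, 6]
Visit 14; enqueue 5 → queue [11, 3, 10, 6, 5]
Visit 11; enqueue 16, 1 → queue [3, 10, 6, 5, 16, 1]
Visit 3 → queue [10, 6, 5, 16, 1]
Visit 10 → queue [6, 5, 16, 1]
Visit 6 → queue [5, 16, 1]
Visit 5; enqueue 2 → queue [16, 1, 2]
Visit 16 → queue [1, 2]
Visit 1 → queue [2]
Visit 2 → queue []

9 -> 15 -> 13 -> 12 -> 7 -> 17 -> 8 -> 4 -> 14 -> 11 -> 3 -> 10 -> 6 -> 5 -> 16 -> 1 -> 2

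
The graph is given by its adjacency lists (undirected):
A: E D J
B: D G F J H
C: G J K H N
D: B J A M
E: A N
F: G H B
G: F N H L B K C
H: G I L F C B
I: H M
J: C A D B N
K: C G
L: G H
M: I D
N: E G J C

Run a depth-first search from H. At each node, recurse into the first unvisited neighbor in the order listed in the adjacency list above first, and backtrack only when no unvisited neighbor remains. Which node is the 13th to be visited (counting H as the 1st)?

I

Visit H
H → G
G → F
F → B
B → D
D → J
J → C
C → K
C → N
N → E
E → A
D → M
M → I
G → L

Visit order: H, G, F, B, D, J, C, K, N, E, A, M, I, L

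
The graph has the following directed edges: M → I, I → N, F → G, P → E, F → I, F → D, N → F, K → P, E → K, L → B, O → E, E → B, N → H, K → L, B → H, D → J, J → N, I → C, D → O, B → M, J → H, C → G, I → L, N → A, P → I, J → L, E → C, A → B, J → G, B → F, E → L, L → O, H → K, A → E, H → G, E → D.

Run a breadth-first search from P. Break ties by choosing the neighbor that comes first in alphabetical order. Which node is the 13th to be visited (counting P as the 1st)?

Visit P; enqueue E, I → queue [E, I]
Visit E; enqueue B, C, D, K, L → queue [I, B, C, D, K, L]
Visit I; enqueue N → queue [B, C, D, K, L, N]
Visit B; enqueue F, H, M → queue [C, D, K, L, N, F, H, M]
Visit C; enqueue G → queue [D, K, L, N, F, H, M, G]
Visit D; enqueue J, O → queue [K, L, N, F, H, M, G, J, O]
Visit K → queue [L, N, F, H, M, G, J, O]
Visit L → queue [N, F, H, M, G, J, O]
Visit N; enqueue A → queue [F, H, M, G, J, O, A]
Visit F → queue [H, M, G, J, O, A]
Visit H → queue [M, G, J, O, A]
Visit M → queue [G, J, O, A]
Visit G → queue [J, O, A]
Visit J → queue [O, A]
Visit O → queue [A]
Visit A → queue []

Visit order: P, E, I, B, C, D, K, L, N, F, H, M, G, J, O, A

G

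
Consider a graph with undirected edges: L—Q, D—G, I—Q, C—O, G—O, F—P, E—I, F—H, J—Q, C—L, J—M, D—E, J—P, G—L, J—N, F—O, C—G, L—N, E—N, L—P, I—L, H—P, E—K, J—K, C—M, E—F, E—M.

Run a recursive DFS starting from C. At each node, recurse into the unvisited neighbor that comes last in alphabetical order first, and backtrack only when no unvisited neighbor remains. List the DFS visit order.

C O G L Q J P H F E N M K I D

Visit C
C → O
O → G
G → L
L → Q
Q → J
J → P
P → H
H → F
F → E
E → N
E → M
E → K
E → I
E → D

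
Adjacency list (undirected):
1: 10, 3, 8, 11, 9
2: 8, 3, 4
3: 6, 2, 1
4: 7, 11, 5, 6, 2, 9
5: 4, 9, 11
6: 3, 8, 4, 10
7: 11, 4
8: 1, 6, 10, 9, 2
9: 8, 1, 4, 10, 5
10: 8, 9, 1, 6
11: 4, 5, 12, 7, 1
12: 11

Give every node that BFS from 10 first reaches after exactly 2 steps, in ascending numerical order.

Level 0: 10
Level 1: 1, 6, 8, 9
Level 2: 2, 3, 4, 5, 11
Level 3: 7, 12

2, 3, 4, 5, 11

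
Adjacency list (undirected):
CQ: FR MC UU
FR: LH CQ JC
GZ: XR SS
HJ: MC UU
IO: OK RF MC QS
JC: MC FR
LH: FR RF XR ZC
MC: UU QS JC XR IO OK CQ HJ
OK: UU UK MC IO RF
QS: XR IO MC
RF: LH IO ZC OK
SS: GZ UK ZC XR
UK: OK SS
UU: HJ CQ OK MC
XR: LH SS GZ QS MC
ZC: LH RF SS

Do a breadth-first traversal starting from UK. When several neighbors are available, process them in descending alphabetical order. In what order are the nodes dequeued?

UK, SS, OK, ZC, XR, GZ, UU, RF, MC, IO, LH, QS, HJ, CQ, JC, FR

Visit UK; enqueue SS, OK → queue [SS, OK]
Visit SS; enqueue ZC, XR, GZ → queue [OK, ZC, XR, GZ]
Visit OK; enqueue UU, RF, MC, IO → queue [ZC, XR, GZ, UU, RF, MC, IO]
Visit ZC; enqueue LH → queue [XR, GZ, UU, RF, MC, IO, LH]
Visit XR; enqueue QS → queue [GZ, UU, RF, MC, IO, LH, QS]
Visit GZ → queue [UU, RF, MC, IO, LH, QS]
Visit UU; enqueue HJ, CQ → queue [RF, MC, IO, LH, QS, HJ, CQ]
Visit RF → queue [MC, IO, LH, QS, HJ, CQ]
Visit MC; enqueue JC → queue [IO, LH, QS, HJ, CQ, JC]
Visit IO → queue [LH, QS, HJ, CQ, JC]
Visit LH; enqueue FR → queue [QS, HJ, CQ, JC, FR]
Visit QS → queue [HJ, CQ, JC, FR]
Visit HJ → queue [CQ, JC, FR]
Visit CQ → queue [JC, FR]
Visit JC → queue [FR]
Visit FR → queue []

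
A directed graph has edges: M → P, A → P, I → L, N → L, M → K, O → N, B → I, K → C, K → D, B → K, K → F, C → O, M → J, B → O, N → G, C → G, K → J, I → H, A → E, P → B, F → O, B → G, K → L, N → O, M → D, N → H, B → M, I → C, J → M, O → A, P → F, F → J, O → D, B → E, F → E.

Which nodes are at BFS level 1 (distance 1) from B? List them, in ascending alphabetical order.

Level 0: B
Level 1: E, G, I, K, M, O
Level 2: A, C, D, F, H, J, L, N, P

E, G, I, K, M, O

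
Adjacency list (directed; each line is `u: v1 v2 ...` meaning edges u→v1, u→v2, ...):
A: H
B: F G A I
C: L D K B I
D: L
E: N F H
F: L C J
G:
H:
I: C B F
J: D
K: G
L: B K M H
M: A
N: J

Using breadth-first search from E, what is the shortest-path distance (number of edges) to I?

3

Level 0: E
Level 1: F, H, N
Level 2: C, J, L
Level 3: B, D, I, K, M
Level 4: A, G
I first appears at level 3.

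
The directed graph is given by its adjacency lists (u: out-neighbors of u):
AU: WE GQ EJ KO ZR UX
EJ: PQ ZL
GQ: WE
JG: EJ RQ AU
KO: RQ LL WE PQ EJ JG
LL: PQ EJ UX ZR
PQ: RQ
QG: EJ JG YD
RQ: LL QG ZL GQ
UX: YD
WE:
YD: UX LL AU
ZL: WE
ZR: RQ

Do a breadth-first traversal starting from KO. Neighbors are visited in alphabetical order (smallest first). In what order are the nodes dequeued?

KO -> EJ -> JG -> LL -> PQ -> RQ -> WE -> ZL -> AU -> UX -> ZR -> GQ -> QG -> YD

Visit KO; enqueue EJ, JG, LL, PQ, RQ, WE → queue [EJ, JG, LL, PQ, RQ, WE]
Visit EJ; enqueue ZL → queue [JG, LL, PQ, RQ, WE, ZL]
Visit JG; enqueue AU → queue [LL, PQ, RQ, WE, ZL, AU]
Visit LL; enqueue UX, ZR → queue [PQ, RQ, WE, ZL, AU, UX, ZR]
Visit PQ → queue [RQ, WE, ZL, AU, UX, ZR]
Visit RQ; enqueue GQ, QG → queue [WE, ZL, AU, UX, ZR, GQ, QG]
Visit WE → queue [ZL, AU, UX, ZR, GQ, QG]
Visit ZL → queue [AU, UX, ZR, GQ, QG]
Visit AU → queue [UX, ZR, GQ, QG]
Visit UX; enqueue YD → queue [ZR, GQ, QG, YD]
Visit ZR → queue [GQ, QG, YD]
Visit GQ → queue [QG, YD]
Visit QG → queue [YD]
Visit YD → queue []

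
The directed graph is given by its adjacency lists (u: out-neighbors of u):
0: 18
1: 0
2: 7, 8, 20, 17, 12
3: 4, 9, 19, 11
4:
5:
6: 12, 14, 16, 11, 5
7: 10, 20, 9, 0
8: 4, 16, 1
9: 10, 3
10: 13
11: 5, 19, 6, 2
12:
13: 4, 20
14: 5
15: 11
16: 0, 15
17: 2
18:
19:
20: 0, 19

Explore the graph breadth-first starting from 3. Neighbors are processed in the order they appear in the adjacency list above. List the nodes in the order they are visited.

3 -> 4 -> 9 -> 19 -> 11 -> 10 -> 5 -> 6 -> 2 -> 13 -> 12 -> 14 -> 16 -> 7 -> 8 -> 20 -> 17 -> 0 -> 15 -> 1 -> 18

Visit 3; enqueue 4, 9, 19, 11 → queue [4, 9, 19, 11]
Visit 4 → queue [9, 19, 11]
Visit 9; enqueue 10 → queue [19, 11, 10]
Visit 19 → queue [11, 10]
Visit 11; enqueue 5, 6, 2 → queue [10, 5, 6, 2]
Visit 10; enqueue 13 → queue [5, 6, 2, 13]
Visit 5 → queue [6, 2, 13]
Visit 6; enqueue 12, 14, 16 → queue [2, 13, 12, 14, 16]
Visit 2; enqueue 7, 8, 20, 17 → queue [13, 12, 14, 16, 7, 8, 20, 17]
Visit 13 → queue [12, 14, 16, 7, 8, 20, 17]
Visit 12 → queue [14, 16, 7, 8, 20, 17]
Visit 14 → queue [16, 7, 8, 20, 17]
Visit 16; enqueue 0, 15 → queue [7, 8, 20, 17, 0, 15]
Visit 7 → queue [8, 20, 17, 0, 15]
Visit 8; enqueue 1 → queue [20, 17, 0, 15, 1]
Visit 20 → queue [17, 0, 15, 1]
Visit 17 → queue [0, 15, 1]
Visit 0; enqueue 18 → queue [15, 1, 18]
Visit 15 → queue [1, 18]
Visit 1 → queue [18]
Visit 18 → queue []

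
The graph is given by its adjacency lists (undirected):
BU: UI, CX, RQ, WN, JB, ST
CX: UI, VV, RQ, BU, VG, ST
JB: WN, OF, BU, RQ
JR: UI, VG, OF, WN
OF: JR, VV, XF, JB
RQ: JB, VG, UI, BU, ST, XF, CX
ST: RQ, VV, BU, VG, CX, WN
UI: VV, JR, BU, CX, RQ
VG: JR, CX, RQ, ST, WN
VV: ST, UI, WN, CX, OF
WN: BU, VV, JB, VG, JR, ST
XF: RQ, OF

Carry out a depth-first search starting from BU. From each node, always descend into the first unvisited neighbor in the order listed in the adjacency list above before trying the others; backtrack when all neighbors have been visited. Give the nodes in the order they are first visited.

BU UI VV ST RQ JB WN VG JR OF XF CX

Visit BU
BU → UI
UI → VV
VV → ST
ST → RQ
RQ → JB
JB → WN
WN → VG
VG → JR
JR → OF
OF → XF
VG → CX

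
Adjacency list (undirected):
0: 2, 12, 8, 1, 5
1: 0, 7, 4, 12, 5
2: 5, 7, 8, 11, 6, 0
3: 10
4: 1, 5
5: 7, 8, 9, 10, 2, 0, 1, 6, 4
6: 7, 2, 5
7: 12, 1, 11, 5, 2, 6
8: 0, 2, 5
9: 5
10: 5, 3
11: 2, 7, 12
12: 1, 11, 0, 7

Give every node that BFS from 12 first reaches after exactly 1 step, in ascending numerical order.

Level 0: 12
Level 1: 0, 1, 7, 11
Level 2: 2, 4, 5, 6, 8
Level 3: 9, 10
Level 4: 3

0, 1, 7, 11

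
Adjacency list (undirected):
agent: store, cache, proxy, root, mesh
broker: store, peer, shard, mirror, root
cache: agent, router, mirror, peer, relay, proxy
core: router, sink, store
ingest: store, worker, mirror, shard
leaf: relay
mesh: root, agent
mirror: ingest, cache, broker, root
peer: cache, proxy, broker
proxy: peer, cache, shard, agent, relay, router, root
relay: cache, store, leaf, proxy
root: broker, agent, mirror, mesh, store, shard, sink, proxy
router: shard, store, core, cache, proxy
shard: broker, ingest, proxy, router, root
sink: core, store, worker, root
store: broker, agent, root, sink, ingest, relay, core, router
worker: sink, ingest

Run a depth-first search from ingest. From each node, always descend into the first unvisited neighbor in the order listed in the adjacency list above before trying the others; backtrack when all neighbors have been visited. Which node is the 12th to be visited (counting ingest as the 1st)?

Visit ingest
ingest → store
store → broker
broker → peer
peer → cache
cache → agent
agent → proxy
proxy → shard
shard → router
router → core
core → sink
sink → worker
sink → root
root → mirror
root → mesh
proxy → relay
relay → leaf

Visit order: ingest, store, broker, peer, cache, agent, proxy, shard, router, core, sink, worker, root, mirror, mesh, relay, leaf

worker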